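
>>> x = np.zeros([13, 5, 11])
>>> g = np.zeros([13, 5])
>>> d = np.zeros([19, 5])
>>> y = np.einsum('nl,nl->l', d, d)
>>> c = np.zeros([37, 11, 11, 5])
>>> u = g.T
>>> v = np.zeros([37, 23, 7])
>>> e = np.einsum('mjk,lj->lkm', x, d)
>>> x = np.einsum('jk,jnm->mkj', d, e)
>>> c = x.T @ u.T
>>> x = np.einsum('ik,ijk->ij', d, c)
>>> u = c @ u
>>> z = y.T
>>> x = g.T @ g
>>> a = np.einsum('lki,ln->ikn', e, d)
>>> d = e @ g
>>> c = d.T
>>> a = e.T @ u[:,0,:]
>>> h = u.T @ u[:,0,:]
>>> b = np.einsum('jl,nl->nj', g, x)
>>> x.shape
(5, 5)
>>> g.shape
(13, 5)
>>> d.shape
(19, 11, 5)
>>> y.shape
(5,)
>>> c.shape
(5, 11, 19)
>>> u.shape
(19, 5, 13)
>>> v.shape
(37, 23, 7)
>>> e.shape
(19, 11, 13)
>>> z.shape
(5,)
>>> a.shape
(13, 11, 13)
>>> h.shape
(13, 5, 13)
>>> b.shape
(5, 13)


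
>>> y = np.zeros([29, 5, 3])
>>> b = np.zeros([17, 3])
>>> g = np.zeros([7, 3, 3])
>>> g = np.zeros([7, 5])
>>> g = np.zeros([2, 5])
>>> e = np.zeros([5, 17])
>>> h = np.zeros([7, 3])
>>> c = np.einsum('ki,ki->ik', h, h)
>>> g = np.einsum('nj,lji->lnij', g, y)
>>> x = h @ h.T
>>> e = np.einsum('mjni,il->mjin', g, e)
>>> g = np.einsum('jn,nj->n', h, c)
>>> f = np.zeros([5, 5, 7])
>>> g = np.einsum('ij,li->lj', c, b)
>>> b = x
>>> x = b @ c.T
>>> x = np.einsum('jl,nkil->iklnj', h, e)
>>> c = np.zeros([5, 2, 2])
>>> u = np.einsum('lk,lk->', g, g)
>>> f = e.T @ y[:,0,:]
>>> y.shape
(29, 5, 3)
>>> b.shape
(7, 7)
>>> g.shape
(17, 7)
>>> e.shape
(29, 2, 5, 3)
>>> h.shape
(7, 3)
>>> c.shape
(5, 2, 2)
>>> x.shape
(5, 2, 3, 29, 7)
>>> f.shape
(3, 5, 2, 3)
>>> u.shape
()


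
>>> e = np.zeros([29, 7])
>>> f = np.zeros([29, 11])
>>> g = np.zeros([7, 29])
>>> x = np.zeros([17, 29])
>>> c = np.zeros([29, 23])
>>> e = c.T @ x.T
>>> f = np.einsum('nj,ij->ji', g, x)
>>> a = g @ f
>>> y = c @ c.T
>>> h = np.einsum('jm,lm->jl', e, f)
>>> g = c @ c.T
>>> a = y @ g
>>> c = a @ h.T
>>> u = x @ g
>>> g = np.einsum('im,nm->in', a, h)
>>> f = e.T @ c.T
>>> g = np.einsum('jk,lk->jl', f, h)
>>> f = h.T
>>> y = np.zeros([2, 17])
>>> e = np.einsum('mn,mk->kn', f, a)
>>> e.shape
(29, 23)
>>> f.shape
(29, 23)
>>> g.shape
(17, 23)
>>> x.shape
(17, 29)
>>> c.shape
(29, 23)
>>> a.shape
(29, 29)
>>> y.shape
(2, 17)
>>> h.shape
(23, 29)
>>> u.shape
(17, 29)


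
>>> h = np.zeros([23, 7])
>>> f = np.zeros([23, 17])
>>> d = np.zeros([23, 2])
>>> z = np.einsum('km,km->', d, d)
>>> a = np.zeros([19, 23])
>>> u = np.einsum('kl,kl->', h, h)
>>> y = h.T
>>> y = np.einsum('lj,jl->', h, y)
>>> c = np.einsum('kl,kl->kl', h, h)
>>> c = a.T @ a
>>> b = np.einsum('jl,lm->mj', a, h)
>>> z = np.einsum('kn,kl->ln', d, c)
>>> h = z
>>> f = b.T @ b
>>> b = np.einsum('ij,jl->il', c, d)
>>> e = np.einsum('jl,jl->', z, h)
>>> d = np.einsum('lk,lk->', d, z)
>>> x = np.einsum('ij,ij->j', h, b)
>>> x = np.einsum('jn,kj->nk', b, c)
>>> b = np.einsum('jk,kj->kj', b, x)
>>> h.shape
(23, 2)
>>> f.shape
(19, 19)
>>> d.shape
()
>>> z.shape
(23, 2)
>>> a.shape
(19, 23)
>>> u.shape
()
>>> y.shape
()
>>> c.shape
(23, 23)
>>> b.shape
(2, 23)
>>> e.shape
()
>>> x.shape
(2, 23)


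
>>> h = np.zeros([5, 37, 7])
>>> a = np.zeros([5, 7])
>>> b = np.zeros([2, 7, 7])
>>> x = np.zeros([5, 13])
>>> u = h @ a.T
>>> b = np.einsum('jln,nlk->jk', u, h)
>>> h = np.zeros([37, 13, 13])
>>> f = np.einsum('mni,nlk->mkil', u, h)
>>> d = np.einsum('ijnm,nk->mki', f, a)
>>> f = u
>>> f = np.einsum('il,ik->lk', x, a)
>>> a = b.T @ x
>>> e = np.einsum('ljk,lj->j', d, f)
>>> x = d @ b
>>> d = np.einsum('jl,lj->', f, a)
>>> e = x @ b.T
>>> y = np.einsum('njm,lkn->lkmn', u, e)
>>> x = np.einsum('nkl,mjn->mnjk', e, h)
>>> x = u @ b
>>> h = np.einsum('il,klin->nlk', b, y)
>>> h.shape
(5, 7, 13)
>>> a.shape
(7, 13)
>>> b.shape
(5, 7)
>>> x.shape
(5, 37, 7)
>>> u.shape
(5, 37, 5)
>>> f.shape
(13, 7)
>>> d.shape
()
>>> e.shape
(13, 7, 5)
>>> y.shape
(13, 7, 5, 5)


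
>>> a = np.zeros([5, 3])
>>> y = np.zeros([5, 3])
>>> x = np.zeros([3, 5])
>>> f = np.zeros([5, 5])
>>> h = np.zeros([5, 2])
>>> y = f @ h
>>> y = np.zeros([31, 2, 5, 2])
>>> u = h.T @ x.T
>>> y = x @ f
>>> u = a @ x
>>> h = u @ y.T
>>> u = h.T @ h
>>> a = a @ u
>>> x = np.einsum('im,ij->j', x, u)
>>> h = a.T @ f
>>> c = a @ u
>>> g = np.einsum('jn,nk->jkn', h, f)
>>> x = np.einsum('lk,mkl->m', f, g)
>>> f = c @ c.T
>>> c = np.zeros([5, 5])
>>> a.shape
(5, 3)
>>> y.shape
(3, 5)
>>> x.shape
(3,)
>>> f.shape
(5, 5)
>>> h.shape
(3, 5)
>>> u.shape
(3, 3)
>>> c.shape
(5, 5)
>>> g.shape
(3, 5, 5)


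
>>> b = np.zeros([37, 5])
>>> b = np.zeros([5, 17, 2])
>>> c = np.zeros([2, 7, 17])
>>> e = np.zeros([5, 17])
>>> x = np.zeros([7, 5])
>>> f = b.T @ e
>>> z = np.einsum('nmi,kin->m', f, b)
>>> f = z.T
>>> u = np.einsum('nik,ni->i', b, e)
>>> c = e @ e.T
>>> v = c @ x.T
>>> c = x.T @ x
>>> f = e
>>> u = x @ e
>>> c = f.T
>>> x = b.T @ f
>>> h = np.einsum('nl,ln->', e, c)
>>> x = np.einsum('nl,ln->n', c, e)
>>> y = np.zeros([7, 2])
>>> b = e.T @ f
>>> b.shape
(17, 17)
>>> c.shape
(17, 5)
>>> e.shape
(5, 17)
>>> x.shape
(17,)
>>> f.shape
(5, 17)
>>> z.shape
(17,)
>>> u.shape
(7, 17)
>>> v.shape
(5, 7)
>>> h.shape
()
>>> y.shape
(7, 2)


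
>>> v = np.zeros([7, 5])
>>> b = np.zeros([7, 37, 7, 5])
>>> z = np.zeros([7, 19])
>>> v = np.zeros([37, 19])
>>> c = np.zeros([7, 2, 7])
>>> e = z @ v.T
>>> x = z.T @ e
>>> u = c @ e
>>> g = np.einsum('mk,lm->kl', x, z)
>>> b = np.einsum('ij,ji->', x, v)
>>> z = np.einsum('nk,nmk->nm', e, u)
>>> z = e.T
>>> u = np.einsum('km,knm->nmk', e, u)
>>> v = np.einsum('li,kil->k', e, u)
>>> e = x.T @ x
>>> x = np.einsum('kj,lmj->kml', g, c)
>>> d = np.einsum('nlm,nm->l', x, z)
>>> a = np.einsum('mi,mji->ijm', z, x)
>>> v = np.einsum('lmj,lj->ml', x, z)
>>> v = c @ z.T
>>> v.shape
(7, 2, 37)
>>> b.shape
()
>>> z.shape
(37, 7)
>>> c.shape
(7, 2, 7)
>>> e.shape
(37, 37)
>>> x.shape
(37, 2, 7)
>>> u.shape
(2, 37, 7)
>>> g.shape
(37, 7)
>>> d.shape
(2,)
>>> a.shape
(7, 2, 37)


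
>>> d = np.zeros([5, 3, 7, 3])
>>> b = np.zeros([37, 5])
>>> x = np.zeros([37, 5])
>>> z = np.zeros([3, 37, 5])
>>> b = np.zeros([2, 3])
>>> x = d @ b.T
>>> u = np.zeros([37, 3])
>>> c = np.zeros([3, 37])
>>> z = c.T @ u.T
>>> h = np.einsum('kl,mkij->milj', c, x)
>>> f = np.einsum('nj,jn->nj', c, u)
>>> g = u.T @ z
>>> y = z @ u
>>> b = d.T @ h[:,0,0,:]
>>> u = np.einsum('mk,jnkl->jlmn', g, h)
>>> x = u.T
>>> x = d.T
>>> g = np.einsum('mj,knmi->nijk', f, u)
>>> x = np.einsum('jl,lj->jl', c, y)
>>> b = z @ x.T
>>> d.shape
(5, 3, 7, 3)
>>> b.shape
(37, 3)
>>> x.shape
(3, 37)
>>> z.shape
(37, 37)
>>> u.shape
(5, 2, 3, 7)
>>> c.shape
(3, 37)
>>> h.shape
(5, 7, 37, 2)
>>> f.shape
(3, 37)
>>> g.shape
(2, 7, 37, 5)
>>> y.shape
(37, 3)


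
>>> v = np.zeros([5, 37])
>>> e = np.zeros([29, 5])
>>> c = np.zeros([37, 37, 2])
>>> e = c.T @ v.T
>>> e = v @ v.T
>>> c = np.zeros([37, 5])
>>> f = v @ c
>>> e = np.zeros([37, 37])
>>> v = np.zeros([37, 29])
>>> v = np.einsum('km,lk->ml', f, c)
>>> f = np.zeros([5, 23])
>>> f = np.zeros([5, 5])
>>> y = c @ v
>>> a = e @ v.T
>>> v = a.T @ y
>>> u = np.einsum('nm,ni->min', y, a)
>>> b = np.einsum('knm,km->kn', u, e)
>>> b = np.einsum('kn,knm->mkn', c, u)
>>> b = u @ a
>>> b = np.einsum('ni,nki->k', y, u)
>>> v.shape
(5, 37)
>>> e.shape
(37, 37)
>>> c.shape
(37, 5)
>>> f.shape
(5, 5)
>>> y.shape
(37, 37)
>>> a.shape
(37, 5)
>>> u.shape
(37, 5, 37)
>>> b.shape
(5,)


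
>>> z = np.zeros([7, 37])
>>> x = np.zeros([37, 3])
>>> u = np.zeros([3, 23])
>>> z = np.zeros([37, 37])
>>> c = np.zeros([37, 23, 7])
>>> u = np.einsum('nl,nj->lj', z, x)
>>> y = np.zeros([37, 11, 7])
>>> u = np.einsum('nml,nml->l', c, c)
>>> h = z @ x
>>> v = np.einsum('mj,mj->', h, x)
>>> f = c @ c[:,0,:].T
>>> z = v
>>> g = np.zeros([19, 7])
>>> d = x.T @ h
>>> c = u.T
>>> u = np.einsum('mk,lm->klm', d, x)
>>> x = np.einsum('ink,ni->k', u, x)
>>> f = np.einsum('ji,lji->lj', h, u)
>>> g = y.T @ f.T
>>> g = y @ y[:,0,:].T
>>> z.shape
()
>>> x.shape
(3,)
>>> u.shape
(3, 37, 3)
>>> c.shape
(7,)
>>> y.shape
(37, 11, 7)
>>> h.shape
(37, 3)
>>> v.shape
()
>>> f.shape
(3, 37)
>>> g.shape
(37, 11, 37)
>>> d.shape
(3, 3)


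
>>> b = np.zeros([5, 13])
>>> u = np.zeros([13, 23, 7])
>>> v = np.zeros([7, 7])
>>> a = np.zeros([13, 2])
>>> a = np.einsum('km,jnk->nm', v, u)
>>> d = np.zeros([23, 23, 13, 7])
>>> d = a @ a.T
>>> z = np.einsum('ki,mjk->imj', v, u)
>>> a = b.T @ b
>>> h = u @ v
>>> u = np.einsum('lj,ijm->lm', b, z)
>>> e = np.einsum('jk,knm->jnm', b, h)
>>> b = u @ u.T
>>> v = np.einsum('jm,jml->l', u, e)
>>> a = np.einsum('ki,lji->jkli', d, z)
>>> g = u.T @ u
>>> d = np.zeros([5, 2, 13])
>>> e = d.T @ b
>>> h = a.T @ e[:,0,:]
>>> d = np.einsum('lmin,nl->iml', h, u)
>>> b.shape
(5, 5)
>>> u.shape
(5, 23)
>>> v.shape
(7,)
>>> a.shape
(13, 23, 7, 23)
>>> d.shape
(23, 7, 23)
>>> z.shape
(7, 13, 23)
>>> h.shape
(23, 7, 23, 5)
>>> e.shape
(13, 2, 5)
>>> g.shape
(23, 23)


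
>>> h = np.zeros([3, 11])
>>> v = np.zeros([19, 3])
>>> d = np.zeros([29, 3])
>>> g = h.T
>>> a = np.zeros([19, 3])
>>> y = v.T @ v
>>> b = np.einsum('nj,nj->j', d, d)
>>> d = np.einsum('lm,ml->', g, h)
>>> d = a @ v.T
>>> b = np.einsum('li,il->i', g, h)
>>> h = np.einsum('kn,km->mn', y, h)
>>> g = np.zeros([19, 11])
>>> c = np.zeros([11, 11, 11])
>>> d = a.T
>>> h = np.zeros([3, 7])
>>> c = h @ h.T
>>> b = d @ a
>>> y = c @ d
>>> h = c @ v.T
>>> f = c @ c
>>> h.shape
(3, 19)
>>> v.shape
(19, 3)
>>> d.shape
(3, 19)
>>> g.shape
(19, 11)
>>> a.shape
(19, 3)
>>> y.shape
(3, 19)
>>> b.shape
(3, 3)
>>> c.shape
(3, 3)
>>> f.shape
(3, 3)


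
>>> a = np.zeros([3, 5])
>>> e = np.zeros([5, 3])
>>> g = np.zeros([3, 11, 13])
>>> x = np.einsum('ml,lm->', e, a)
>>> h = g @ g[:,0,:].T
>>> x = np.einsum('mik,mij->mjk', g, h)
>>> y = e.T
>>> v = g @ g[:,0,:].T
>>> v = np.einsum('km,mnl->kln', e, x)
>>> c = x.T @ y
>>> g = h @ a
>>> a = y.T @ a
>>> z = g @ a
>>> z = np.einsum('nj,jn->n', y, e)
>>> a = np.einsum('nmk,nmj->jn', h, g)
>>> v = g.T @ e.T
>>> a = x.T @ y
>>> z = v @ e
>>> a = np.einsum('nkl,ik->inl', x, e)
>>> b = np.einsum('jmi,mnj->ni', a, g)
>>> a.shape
(5, 3, 13)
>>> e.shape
(5, 3)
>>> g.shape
(3, 11, 5)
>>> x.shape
(3, 3, 13)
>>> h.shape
(3, 11, 3)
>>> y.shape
(3, 5)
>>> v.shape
(5, 11, 5)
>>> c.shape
(13, 3, 5)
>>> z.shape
(5, 11, 3)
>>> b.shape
(11, 13)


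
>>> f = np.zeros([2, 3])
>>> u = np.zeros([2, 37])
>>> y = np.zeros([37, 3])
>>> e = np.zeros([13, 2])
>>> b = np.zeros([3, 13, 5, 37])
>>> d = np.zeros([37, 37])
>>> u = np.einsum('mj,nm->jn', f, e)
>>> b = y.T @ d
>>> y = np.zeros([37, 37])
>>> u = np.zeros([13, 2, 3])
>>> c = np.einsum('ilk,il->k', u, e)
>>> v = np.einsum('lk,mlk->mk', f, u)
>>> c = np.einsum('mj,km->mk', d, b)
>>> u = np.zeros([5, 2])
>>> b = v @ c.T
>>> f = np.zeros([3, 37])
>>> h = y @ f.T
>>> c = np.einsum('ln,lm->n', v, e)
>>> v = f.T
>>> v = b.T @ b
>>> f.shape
(3, 37)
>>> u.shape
(5, 2)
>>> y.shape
(37, 37)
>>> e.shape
(13, 2)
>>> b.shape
(13, 37)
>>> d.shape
(37, 37)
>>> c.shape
(3,)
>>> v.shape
(37, 37)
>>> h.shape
(37, 3)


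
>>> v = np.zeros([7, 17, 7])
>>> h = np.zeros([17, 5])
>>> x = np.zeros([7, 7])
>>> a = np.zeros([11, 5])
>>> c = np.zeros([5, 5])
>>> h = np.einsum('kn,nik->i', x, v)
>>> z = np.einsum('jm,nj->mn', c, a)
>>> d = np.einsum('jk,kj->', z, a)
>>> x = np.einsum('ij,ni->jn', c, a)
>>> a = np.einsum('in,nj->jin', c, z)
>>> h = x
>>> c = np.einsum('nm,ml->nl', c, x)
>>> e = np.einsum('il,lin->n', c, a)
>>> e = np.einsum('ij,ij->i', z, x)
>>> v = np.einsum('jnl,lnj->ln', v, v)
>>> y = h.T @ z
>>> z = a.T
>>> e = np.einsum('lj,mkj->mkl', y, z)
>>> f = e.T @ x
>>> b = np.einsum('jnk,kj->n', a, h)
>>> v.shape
(7, 17)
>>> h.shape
(5, 11)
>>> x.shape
(5, 11)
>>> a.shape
(11, 5, 5)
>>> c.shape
(5, 11)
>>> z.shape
(5, 5, 11)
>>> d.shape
()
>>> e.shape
(5, 5, 11)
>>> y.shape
(11, 11)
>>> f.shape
(11, 5, 11)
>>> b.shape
(5,)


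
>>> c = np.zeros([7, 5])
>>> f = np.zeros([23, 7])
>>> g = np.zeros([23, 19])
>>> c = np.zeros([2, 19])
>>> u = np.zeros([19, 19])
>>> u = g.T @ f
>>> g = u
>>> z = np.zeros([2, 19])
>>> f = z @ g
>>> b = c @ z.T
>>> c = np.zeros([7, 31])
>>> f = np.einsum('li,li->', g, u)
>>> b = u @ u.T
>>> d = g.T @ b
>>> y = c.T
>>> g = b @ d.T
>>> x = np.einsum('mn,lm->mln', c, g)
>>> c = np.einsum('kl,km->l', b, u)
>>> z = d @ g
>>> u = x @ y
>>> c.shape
(19,)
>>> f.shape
()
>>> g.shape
(19, 7)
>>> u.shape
(7, 19, 7)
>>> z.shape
(7, 7)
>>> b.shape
(19, 19)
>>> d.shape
(7, 19)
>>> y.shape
(31, 7)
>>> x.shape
(7, 19, 31)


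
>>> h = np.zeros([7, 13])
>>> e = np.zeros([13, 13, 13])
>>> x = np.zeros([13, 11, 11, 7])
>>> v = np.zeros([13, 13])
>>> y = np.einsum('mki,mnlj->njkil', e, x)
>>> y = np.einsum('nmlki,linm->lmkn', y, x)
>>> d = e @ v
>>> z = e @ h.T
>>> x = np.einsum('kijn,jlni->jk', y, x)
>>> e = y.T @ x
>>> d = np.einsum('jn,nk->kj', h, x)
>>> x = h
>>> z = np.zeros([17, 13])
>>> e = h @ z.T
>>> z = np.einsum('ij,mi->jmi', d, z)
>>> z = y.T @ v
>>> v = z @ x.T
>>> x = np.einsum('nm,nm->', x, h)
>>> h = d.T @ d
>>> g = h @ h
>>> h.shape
(7, 7)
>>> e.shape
(7, 17)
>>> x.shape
()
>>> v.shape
(11, 13, 7, 7)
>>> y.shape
(13, 7, 13, 11)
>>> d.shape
(13, 7)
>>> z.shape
(11, 13, 7, 13)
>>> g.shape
(7, 7)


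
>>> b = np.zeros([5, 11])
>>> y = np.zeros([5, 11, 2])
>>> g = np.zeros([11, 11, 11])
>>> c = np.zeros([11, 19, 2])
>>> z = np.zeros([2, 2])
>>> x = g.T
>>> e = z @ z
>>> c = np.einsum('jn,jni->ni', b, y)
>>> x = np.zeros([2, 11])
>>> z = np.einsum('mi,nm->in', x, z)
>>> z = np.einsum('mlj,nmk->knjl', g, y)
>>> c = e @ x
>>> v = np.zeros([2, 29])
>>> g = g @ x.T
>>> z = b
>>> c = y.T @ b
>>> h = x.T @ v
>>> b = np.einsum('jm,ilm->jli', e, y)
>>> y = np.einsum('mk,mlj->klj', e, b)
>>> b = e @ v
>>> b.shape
(2, 29)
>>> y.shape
(2, 11, 5)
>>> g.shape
(11, 11, 2)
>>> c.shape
(2, 11, 11)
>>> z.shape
(5, 11)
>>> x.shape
(2, 11)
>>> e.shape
(2, 2)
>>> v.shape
(2, 29)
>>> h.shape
(11, 29)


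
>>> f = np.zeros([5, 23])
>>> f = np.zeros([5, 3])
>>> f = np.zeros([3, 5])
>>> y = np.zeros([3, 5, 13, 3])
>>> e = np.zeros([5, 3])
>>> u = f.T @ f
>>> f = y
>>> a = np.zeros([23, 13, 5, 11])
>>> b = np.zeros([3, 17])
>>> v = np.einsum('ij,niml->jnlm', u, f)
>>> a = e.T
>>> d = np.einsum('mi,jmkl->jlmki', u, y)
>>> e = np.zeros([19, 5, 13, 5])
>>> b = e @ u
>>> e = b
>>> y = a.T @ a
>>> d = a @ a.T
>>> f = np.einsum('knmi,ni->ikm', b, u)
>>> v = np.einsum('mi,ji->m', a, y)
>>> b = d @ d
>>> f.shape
(5, 19, 13)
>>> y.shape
(5, 5)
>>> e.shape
(19, 5, 13, 5)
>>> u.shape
(5, 5)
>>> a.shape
(3, 5)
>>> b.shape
(3, 3)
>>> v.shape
(3,)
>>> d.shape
(3, 3)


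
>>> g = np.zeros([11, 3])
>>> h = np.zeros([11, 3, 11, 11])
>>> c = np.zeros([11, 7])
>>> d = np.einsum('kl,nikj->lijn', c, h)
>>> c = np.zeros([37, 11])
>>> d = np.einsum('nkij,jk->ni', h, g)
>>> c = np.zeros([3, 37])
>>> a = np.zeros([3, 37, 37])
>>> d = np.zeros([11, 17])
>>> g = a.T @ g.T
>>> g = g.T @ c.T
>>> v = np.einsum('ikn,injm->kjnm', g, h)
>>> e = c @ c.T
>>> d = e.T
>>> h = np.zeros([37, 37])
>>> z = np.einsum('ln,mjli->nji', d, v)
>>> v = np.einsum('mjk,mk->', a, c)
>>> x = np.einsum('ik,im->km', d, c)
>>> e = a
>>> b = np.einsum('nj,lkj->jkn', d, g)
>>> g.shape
(11, 37, 3)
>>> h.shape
(37, 37)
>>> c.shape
(3, 37)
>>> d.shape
(3, 3)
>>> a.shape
(3, 37, 37)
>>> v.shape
()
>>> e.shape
(3, 37, 37)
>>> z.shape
(3, 11, 11)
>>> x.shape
(3, 37)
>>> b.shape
(3, 37, 3)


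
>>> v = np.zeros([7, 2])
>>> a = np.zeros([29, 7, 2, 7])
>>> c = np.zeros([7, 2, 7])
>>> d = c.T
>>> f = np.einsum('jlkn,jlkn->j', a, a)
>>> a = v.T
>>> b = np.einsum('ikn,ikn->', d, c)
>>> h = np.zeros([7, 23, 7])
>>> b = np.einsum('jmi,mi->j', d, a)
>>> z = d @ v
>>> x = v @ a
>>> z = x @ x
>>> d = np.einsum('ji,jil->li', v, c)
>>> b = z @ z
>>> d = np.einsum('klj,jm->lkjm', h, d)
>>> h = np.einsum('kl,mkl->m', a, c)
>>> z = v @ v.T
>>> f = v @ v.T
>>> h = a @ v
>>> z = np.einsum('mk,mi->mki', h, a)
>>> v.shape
(7, 2)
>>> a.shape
(2, 7)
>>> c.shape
(7, 2, 7)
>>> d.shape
(23, 7, 7, 2)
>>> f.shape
(7, 7)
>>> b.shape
(7, 7)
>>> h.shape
(2, 2)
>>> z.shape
(2, 2, 7)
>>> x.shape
(7, 7)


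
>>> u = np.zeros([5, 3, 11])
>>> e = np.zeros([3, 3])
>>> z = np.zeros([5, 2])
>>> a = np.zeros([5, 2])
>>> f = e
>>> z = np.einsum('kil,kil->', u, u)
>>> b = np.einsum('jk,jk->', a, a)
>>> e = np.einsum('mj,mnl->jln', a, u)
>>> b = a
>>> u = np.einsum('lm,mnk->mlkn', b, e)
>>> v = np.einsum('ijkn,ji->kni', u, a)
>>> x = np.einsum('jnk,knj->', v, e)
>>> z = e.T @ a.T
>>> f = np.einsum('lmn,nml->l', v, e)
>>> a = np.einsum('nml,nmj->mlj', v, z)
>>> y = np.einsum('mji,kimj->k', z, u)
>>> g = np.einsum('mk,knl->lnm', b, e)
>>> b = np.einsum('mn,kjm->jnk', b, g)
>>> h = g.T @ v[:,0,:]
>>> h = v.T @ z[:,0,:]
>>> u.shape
(2, 5, 3, 11)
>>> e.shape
(2, 11, 3)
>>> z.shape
(3, 11, 5)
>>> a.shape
(11, 2, 5)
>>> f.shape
(3,)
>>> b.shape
(11, 2, 3)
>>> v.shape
(3, 11, 2)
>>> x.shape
()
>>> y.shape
(2,)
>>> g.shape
(3, 11, 5)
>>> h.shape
(2, 11, 5)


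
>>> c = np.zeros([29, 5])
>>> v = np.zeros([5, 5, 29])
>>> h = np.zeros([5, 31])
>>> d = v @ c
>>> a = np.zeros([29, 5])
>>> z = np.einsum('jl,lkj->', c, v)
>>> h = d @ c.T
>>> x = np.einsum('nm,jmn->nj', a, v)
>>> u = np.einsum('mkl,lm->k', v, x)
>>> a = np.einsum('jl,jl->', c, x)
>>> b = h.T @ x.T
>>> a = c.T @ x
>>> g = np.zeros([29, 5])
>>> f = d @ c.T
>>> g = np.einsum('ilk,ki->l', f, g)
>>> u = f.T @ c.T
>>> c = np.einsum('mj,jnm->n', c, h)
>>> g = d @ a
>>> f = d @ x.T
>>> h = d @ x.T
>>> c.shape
(5,)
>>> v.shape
(5, 5, 29)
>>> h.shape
(5, 5, 29)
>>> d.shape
(5, 5, 5)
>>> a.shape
(5, 5)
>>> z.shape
()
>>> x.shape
(29, 5)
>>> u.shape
(29, 5, 29)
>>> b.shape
(29, 5, 29)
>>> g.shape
(5, 5, 5)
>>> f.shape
(5, 5, 29)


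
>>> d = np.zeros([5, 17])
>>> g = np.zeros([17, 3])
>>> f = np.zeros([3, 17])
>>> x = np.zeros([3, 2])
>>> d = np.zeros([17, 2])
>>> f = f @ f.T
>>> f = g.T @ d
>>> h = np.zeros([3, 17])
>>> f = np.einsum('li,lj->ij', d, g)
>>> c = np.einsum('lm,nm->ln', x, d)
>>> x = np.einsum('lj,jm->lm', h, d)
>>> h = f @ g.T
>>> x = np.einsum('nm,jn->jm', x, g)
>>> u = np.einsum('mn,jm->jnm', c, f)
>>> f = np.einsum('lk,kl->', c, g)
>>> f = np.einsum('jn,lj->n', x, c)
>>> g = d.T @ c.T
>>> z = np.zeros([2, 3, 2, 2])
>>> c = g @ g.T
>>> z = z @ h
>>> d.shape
(17, 2)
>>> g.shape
(2, 3)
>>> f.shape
(2,)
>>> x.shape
(17, 2)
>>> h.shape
(2, 17)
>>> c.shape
(2, 2)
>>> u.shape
(2, 17, 3)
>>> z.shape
(2, 3, 2, 17)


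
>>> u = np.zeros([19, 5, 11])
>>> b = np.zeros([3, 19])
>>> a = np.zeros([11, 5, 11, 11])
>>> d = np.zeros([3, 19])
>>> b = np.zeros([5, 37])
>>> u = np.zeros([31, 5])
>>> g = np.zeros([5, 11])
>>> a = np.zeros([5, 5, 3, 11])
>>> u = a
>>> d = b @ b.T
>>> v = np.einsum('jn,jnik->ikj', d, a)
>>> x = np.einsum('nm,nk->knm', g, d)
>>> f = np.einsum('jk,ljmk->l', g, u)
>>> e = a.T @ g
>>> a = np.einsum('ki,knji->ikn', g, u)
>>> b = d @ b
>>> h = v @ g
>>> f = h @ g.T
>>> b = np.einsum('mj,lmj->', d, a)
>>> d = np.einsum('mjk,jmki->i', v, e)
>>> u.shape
(5, 5, 3, 11)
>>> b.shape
()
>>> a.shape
(11, 5, 5)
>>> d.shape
(11,)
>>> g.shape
(5, 11)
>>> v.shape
(3, 11, 5)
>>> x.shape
(5, 5, 11)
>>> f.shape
(3, 11, 5)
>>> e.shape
(11, 3, 5, 11)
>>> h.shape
(3, 11, 11)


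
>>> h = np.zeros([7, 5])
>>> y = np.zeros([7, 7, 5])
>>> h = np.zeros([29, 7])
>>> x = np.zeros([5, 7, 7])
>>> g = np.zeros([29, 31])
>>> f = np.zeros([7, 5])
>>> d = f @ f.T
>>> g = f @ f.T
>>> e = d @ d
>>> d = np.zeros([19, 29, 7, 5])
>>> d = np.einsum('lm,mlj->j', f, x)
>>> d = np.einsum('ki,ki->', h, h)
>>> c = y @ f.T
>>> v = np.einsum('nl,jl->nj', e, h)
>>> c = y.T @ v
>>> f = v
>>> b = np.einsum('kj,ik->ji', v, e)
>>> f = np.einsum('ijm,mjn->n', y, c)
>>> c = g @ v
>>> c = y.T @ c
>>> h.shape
(29, 7)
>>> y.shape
(7, 7, 5)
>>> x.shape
(5, 7, 7)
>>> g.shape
(7, 7)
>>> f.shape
(29,)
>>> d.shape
()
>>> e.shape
(7, 7)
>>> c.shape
(5, 7, 29)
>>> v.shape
(7, 29)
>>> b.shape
(29, 7)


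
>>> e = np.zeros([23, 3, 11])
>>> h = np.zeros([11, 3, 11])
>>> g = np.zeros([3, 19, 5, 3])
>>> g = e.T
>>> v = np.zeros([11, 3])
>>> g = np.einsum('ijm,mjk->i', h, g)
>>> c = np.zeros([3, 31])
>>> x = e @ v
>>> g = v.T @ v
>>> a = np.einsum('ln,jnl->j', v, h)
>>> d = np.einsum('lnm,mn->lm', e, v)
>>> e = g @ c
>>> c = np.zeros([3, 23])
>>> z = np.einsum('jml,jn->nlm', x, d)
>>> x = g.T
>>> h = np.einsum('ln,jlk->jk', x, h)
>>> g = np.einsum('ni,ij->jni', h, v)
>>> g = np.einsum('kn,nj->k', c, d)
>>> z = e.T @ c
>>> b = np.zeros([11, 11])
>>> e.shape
(3, 31)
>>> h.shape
(11, 11)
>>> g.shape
(3,)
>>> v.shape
(11, 3)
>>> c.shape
(3, 23)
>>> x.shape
(3, 3)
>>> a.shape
(11,)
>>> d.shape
(23, 11)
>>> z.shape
(31, 23)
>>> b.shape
(11, 11)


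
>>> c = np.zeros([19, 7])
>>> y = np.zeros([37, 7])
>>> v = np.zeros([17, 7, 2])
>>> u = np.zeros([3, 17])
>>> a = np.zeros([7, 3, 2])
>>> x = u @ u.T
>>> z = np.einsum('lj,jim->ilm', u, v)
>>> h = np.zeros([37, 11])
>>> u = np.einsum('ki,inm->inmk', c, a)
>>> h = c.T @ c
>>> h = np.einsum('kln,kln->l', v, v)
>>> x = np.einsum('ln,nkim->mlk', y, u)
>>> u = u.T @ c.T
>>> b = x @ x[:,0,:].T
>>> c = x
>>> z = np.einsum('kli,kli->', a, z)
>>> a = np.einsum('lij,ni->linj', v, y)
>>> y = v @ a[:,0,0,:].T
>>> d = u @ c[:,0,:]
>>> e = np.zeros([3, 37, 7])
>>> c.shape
(19, 37, 3)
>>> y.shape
(17, 7, 17)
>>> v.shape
(17, 7, 2)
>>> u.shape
(19, 2, 3, 19)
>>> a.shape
(17, 7, 37, 2)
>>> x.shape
(19, 37, 3)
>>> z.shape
()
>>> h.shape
(7,)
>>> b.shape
(19, 37, 19)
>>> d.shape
(19, 2, 3, 3)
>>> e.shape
(3, 37, 7)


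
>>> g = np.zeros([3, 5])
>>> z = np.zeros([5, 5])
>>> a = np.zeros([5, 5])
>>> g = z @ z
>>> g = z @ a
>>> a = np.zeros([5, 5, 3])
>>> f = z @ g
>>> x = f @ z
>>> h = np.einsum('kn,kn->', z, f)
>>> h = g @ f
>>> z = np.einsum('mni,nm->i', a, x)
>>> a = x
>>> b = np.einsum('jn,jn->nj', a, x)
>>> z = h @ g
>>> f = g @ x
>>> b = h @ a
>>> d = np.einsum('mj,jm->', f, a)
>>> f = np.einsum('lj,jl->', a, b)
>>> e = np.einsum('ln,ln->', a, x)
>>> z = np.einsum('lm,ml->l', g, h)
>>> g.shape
(5, 5)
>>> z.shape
(5,)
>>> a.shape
(5, 5)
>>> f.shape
()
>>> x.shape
(5, 5)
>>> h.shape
(5, 5)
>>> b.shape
(5, 5)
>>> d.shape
()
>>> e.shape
()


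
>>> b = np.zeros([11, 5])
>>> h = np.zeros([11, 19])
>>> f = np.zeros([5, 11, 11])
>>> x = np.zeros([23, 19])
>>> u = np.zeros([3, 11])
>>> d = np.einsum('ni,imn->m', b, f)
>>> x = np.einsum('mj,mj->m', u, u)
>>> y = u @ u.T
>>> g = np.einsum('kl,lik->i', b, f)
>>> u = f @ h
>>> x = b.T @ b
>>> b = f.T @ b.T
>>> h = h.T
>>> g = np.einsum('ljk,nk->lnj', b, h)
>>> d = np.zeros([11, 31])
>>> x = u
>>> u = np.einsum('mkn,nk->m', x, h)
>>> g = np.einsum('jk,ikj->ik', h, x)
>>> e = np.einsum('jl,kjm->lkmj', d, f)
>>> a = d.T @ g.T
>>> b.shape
(11, 11, 11)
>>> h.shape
(19, 11)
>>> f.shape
(5, 11, 11)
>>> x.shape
(5, 11, 19)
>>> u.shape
(5,)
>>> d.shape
(11, 31)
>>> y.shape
(3, 3)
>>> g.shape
(5, 11)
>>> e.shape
(31, 5, 11, 11)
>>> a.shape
(31, 5)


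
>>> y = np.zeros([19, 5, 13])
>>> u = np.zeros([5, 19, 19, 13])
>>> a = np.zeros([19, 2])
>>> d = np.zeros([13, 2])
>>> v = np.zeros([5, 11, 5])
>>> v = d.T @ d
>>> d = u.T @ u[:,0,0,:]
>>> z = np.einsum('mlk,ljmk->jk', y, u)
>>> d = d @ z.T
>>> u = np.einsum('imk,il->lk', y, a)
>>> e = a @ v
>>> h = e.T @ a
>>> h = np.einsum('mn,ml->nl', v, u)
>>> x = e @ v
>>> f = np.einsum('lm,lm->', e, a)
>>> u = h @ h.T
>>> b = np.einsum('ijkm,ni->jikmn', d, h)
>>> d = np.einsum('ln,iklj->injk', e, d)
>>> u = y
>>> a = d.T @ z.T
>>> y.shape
(19, 5, 13)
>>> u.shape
(19, 5, 13)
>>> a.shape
(19, 19, 2, 19)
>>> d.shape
(13, 2, 19, 19)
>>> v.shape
(2, 2)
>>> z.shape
(19, 13)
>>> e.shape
(19, 2)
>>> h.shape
(2, 13)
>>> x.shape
(19, 2)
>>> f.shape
()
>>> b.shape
(19, 13, 19, 19, 2)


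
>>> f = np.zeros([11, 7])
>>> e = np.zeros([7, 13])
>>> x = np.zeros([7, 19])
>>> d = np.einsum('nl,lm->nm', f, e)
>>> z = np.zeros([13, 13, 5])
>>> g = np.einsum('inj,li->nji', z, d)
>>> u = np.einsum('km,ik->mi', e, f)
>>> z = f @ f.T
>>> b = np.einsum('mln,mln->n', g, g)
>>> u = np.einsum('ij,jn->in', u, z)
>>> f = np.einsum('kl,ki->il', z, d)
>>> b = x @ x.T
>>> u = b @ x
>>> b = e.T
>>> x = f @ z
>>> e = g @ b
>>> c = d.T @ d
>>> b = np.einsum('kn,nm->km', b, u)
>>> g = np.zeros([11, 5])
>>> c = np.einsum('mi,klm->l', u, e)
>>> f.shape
(13, 11)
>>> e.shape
(13, 5, 7)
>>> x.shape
(13, 11)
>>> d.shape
(11, 13)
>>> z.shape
(11, 11)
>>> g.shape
(11, 5)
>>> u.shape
(7, 19)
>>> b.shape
(13, 19)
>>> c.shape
(5,)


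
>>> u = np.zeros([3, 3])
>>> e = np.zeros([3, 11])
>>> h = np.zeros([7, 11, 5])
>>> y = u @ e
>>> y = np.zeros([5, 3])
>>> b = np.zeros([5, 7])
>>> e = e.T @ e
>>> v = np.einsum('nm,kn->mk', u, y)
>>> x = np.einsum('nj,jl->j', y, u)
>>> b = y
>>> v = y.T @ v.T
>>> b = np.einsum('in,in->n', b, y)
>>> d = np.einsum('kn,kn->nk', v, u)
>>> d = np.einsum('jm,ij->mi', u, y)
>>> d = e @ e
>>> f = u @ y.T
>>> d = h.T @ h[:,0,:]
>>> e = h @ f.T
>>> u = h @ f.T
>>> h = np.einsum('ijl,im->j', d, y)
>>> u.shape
(7, 11, 3)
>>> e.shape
(7, 11, 3)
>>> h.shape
(11,)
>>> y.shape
(5, 3)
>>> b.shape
(3,)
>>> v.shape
(3, 3)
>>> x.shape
(3,)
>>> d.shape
(5, 11, 5)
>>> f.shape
(3, 5)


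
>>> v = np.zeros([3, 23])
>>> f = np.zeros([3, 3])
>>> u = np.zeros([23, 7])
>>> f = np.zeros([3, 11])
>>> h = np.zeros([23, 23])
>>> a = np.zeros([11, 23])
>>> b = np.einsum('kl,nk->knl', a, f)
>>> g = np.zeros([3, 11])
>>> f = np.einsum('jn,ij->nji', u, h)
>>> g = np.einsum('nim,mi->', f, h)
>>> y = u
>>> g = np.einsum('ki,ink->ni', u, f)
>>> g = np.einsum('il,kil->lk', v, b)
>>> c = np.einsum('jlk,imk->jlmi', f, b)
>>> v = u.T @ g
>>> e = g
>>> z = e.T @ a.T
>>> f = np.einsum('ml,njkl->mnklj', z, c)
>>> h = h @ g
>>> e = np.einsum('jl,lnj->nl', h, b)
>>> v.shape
(7, 11)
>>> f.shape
(11, 7, 3, 11, 23)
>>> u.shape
(23, 7)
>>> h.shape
(23, 11)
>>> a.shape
(11, 23)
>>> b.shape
(11, 3, 23)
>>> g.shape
(23, 11)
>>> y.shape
(23, 7)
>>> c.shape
(7, 23, 3, 11)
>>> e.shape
(3, 11)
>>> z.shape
(11, 11)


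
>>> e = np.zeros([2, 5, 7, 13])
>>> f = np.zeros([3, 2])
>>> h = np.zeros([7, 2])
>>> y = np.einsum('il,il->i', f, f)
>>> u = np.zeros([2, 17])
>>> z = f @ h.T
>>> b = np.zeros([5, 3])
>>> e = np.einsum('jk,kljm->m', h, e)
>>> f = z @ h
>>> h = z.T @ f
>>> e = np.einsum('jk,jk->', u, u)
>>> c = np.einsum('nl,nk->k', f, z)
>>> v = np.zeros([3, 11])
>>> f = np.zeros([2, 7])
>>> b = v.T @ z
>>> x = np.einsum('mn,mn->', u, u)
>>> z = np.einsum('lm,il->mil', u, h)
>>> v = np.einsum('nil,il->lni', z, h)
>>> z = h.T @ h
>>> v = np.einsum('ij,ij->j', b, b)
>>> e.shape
()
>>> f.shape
(2, 7)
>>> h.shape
(7, 2)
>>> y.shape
(3,)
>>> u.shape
(2, 17)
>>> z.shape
(2, 2)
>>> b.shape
(11, 7)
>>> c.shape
(7,)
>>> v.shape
(7,)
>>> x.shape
()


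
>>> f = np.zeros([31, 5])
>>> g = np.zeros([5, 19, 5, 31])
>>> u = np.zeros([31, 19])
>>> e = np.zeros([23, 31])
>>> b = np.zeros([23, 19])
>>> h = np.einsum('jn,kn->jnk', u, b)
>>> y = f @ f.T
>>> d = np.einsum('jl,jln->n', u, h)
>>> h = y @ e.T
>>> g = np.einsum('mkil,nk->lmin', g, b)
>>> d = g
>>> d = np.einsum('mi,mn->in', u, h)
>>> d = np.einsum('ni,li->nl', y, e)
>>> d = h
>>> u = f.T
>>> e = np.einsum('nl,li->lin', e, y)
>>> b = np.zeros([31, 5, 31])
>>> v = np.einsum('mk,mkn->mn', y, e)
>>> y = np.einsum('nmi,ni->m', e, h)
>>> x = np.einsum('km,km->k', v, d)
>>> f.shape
(31, 5)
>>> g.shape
(31, 5, 5, 23)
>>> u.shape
(5, 31)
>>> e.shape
(31, 31, 23)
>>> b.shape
(31, 5, 31)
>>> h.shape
(31, 23)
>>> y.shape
(31,)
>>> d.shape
(31, 23)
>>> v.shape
(31, 23)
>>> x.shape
(31,)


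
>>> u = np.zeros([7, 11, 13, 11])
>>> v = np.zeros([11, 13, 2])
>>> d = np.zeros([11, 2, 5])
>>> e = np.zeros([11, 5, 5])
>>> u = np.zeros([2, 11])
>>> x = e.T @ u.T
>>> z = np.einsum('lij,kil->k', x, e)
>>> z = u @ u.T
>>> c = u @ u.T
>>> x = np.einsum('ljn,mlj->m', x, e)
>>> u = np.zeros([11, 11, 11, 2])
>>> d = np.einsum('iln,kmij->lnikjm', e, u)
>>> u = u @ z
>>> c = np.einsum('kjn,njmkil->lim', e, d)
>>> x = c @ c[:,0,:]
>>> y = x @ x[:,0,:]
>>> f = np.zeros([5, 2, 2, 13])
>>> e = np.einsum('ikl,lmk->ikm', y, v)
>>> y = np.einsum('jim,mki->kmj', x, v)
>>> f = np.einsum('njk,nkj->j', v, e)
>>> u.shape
(11, 11, 11, 2)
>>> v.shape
(11, 13, 2)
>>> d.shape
(5, 5, 11, 11, 2, 11)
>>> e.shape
(11, 2, 13)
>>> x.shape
(11, 2, 11)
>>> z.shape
(2, 2)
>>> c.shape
(11, 2, 11)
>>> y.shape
(13, 11, 11)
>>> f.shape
(13,)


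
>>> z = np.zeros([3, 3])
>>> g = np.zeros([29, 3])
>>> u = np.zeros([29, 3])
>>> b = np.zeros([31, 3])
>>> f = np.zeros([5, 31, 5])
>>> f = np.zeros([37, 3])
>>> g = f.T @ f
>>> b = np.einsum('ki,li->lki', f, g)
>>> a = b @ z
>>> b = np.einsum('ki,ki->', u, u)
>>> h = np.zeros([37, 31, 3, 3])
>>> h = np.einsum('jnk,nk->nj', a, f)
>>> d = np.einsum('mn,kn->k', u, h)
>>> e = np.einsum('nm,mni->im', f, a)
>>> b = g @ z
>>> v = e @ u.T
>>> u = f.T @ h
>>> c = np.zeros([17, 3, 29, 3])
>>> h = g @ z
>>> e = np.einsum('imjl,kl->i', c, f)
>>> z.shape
(3, 3)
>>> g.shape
(3, 3)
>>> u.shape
(3, 3)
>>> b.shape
(3, 3)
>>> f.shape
(37, 3)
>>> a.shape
(3, 37, 3)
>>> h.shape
(3, 3)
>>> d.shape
(37,)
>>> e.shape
(17,)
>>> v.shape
(3, 29)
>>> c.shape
(17, 3, 29, 3)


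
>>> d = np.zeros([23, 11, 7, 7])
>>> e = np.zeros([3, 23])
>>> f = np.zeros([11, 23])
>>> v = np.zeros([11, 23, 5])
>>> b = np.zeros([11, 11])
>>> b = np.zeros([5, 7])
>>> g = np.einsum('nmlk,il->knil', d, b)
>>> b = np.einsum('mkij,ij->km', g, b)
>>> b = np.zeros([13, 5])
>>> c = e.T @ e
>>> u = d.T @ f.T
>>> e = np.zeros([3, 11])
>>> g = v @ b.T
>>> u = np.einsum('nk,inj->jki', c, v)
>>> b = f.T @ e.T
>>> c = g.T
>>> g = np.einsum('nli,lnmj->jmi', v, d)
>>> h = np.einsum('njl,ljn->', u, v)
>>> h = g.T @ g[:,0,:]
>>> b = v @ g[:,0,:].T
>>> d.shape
(23, 11, 7, 7)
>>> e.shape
(3, 11)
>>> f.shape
(11, 23)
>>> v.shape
(11, 23, 5)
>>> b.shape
(11, 23, 7)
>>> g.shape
(7, 7, 5)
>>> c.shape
(13, 23, 11)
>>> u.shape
(5, 23, 11)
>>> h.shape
(5, 7, 5)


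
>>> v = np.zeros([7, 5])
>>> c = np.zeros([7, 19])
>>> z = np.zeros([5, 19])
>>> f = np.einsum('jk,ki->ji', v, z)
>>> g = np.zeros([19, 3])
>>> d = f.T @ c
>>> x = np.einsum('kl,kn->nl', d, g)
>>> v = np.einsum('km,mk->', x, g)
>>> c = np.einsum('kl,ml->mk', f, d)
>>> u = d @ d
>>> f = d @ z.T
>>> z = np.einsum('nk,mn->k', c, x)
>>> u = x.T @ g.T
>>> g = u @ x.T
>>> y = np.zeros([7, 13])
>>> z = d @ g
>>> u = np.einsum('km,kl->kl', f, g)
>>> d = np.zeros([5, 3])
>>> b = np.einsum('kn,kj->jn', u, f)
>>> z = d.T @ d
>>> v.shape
()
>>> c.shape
(19, 7)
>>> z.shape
(3, 3)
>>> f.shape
(19, 5)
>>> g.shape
(19, 3)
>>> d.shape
(5, 3)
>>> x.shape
(3, 19)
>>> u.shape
(19, 3)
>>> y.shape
(7, 13)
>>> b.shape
(5, 3)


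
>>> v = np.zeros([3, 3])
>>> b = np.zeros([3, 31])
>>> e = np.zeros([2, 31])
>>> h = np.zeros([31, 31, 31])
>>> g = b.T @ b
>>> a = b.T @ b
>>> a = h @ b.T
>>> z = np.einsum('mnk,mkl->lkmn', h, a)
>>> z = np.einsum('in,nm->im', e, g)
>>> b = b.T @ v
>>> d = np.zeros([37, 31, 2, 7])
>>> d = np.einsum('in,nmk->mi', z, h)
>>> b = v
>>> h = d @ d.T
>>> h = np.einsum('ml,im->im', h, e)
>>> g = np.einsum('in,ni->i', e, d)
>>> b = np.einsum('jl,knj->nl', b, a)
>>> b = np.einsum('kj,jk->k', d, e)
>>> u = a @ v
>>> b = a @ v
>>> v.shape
(3, 3)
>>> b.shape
(31, 31, 3)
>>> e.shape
(2, 31)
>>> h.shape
(2, 31)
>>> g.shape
(2,)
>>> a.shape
(31, 31, 3)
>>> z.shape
(2, 31)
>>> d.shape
(31, 2)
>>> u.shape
(31, 31, 3)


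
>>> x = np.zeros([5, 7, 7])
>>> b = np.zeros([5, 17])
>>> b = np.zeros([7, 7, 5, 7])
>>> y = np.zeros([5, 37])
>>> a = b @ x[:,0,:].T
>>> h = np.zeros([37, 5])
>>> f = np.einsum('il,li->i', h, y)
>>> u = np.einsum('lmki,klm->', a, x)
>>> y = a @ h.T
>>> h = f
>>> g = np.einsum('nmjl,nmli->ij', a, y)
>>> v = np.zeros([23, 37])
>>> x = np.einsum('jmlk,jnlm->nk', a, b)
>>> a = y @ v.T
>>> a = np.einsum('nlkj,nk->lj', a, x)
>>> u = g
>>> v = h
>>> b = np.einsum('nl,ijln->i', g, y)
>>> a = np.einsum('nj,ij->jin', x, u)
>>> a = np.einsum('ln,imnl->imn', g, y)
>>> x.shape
(7, 5)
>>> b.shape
(7,)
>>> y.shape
(7, 7, 5, 37)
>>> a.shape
(7, 7, 5)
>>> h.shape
(37,)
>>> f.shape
(37,)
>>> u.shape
(37, 5)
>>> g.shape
(37, 5)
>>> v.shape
(37,)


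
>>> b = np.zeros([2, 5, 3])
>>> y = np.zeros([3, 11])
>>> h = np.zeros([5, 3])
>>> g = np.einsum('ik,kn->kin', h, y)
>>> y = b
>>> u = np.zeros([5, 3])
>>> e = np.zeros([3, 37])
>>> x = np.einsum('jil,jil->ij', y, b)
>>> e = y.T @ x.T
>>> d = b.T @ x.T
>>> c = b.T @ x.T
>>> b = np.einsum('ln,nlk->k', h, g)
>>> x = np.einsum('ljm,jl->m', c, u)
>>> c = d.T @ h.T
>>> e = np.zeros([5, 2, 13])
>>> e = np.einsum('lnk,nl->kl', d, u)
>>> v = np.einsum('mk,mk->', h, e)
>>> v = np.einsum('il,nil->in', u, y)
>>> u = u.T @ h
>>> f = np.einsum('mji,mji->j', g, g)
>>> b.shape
(11,)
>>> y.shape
(2, 5, 3)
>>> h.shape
(5, 3)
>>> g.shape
(3, 5, 11)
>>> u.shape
(3, 3)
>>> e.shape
(5, 3)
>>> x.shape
(5,)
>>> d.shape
(3, 5, 5)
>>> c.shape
(5, 5, 5)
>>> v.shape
(5, 2)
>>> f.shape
(5,)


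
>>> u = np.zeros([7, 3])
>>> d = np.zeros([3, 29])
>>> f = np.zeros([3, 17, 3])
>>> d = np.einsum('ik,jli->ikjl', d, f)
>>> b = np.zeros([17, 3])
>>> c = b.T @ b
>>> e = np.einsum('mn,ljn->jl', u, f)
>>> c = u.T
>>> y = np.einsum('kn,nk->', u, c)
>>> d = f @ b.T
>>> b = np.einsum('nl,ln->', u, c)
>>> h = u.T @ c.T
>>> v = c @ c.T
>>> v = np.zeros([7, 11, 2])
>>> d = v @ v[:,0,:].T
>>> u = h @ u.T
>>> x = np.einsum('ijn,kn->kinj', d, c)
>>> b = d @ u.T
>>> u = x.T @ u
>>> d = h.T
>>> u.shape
(11, 7, 7, 7)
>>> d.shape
(3, 3)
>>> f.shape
(3, 17, 3)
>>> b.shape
(7, 11, 3)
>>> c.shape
(3, 7)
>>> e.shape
(17, 3)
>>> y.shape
()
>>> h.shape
(3, 3)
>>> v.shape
(7, 11, 2)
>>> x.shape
(3, 7, 7, 11)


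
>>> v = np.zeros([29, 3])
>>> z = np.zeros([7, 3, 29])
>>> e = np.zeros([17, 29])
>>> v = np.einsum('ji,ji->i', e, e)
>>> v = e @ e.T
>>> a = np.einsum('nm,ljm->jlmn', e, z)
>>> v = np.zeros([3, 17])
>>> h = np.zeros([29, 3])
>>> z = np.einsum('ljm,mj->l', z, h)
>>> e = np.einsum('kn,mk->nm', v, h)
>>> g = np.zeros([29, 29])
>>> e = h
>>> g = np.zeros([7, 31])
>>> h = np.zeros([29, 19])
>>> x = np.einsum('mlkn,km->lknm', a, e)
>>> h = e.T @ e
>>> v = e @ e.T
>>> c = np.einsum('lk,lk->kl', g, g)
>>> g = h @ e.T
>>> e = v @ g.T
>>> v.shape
(29, 29)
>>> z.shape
(7,)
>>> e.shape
(29, 3)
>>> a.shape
(3, 7, 29, 17)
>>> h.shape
(3, 3)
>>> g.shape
(3, 29)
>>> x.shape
(7, 29, 17, 3)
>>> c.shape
(31, 7)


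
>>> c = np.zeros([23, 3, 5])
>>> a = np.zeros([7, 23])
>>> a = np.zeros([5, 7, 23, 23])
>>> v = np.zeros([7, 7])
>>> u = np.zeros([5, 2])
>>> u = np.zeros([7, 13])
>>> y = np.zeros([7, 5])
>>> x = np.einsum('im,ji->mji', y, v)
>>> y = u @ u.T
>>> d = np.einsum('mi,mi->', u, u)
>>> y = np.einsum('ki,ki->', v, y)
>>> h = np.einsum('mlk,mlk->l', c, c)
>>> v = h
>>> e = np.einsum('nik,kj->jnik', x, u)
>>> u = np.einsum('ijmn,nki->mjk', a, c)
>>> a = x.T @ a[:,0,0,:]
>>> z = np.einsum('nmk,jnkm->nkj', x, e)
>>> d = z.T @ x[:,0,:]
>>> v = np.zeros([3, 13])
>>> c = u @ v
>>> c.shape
(23, 7, 13)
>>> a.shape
(7, 7, 23)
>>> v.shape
(3, 13)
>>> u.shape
(23, 7, 3)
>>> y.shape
()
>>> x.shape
(5, 7, 7)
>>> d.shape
(13, 7, 7)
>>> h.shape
(3,)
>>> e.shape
(13, 5, 7, 7)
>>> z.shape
(5, 7, 13)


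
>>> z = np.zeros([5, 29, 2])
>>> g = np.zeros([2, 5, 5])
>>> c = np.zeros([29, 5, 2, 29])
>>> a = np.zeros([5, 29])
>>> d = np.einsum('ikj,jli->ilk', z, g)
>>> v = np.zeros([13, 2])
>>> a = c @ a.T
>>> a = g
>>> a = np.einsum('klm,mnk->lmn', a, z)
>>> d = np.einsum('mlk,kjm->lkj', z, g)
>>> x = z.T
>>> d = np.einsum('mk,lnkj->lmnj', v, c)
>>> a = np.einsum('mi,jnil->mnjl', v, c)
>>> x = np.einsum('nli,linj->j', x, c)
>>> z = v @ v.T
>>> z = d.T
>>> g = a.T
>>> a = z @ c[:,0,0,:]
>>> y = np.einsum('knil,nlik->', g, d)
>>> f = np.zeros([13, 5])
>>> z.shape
(29, 5, 13, 29)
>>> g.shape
(29, 29, 5, 13)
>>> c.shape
(29, 5, 2, 29)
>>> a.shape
(29, 5, 13, 29)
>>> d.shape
(29, 13, 5, 29)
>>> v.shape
(13, 2)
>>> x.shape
(29,)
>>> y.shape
()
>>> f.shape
(13, 5)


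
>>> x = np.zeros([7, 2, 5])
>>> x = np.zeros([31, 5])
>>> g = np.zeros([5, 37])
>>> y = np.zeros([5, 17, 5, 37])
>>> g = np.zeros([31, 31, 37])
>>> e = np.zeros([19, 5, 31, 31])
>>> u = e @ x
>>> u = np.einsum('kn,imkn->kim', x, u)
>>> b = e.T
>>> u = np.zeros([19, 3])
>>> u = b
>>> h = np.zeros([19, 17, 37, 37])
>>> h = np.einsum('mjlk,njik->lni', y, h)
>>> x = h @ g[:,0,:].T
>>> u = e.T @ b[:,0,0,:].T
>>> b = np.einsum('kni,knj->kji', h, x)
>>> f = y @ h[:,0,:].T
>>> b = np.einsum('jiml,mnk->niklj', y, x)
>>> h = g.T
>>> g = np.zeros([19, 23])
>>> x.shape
(5, 19, 31)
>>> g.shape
(19, 23)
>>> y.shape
(5, 17, 5, 37)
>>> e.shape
(19, 5, 31, 31)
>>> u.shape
(31, 31, 5, 31)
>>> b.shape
(19, 17, 31, 37, 5)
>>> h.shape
(37, 31, 31)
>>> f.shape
(5, 17, 5, 5)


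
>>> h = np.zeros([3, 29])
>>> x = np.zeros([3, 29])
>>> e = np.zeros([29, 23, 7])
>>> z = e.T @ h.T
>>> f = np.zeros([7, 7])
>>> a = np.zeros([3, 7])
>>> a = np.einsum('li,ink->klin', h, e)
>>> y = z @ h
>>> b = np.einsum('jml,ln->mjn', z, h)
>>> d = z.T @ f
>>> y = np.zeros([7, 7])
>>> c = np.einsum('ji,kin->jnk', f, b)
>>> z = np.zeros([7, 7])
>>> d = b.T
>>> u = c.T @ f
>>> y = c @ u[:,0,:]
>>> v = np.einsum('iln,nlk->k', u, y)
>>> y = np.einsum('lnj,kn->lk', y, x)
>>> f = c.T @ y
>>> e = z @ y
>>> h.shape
(3, 29)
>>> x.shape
(3, 29)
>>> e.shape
(7, 3)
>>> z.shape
(7, 7)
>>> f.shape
(23, 29, 3)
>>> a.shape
(7, 3, 29, 23)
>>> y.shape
(7, 3)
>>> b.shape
(23, 7, 29)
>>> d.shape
(29, 7, 23)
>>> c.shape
(7, 29, 23)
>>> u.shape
(23, 29, 7)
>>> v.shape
(7,)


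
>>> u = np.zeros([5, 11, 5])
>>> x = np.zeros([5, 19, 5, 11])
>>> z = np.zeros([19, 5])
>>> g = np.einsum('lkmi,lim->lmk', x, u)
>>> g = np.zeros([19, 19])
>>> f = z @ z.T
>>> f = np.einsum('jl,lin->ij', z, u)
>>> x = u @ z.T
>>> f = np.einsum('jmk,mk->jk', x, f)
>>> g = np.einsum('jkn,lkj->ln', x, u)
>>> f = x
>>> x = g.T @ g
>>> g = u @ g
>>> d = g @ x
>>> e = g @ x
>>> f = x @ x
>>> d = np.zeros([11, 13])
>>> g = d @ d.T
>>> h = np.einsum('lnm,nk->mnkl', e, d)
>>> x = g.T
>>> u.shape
(5, 11, 5)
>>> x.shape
(11, 11)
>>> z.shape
(19, 5)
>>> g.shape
(11, 11)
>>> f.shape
(19, 19)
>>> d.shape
(11, 13)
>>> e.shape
(5, 11, 19)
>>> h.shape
(19, 11, 13, 5)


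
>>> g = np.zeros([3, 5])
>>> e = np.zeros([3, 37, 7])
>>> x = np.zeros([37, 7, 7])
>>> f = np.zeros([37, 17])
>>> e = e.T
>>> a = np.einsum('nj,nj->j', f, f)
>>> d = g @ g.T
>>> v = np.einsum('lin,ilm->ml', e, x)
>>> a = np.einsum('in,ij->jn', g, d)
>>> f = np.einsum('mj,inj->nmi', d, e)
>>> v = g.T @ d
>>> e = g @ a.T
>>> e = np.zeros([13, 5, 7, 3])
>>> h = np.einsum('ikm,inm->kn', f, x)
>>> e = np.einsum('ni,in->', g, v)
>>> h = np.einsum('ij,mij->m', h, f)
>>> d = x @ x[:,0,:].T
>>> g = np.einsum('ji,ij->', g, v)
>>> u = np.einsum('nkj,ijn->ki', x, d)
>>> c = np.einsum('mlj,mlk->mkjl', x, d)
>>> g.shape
()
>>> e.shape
()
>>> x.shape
(37, 7, 7)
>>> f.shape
(37, 3, 7)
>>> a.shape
(3, 5)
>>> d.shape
(37, 7, 37)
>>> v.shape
(5, 3)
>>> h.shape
(37,)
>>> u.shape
(7, 37)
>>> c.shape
(37, 37, 7, 7)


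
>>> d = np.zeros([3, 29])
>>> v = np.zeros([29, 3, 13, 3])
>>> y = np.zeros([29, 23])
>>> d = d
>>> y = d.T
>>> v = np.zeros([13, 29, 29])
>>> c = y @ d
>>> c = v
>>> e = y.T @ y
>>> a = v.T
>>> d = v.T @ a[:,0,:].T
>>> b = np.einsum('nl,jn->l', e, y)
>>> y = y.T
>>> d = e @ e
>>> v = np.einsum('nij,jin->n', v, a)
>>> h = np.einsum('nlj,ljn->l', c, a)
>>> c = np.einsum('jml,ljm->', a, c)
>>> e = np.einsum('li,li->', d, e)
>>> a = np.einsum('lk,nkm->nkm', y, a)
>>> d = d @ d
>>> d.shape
(3, 3)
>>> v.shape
(13,)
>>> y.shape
(3, 29)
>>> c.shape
()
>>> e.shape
()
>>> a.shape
(29, 29, 13)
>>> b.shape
(3,)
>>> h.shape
(29,)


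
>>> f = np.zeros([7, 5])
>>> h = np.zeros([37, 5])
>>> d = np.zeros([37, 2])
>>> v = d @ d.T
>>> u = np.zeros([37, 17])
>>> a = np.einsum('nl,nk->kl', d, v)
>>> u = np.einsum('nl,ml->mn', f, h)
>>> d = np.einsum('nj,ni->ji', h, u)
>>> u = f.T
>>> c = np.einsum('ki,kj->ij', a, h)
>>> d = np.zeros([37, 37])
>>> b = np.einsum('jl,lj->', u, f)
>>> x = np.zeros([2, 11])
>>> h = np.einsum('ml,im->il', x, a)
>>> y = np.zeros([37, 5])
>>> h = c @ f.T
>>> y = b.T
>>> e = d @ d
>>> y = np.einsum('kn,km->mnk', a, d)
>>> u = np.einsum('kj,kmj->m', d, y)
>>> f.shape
(7, 5)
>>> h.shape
(2, 7)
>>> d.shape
(37, 37)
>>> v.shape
(37, 37)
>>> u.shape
(2,)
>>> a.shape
(37, 2)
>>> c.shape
(2, 5)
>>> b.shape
()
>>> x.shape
(2, 11)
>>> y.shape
(37, 2, 37)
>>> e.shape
(37, 37)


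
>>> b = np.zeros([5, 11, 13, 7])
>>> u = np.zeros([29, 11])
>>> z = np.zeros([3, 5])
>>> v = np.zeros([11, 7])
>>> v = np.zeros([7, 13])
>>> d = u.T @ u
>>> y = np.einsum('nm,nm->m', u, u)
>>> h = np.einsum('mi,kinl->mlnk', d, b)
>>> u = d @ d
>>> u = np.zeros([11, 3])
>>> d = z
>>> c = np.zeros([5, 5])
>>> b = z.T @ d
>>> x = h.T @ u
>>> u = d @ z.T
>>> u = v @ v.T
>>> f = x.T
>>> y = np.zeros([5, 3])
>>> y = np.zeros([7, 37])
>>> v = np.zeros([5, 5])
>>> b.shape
(5, 5)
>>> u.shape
(7, 7)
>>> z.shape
(3, 5)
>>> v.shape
(5, 5)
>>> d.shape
(3, 5)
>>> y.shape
(7, 37)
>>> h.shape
(11, 7, 13, 5)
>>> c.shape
(5, 5)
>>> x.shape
(5, 13, 7, 3)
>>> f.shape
(3, 7, 13, 5)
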